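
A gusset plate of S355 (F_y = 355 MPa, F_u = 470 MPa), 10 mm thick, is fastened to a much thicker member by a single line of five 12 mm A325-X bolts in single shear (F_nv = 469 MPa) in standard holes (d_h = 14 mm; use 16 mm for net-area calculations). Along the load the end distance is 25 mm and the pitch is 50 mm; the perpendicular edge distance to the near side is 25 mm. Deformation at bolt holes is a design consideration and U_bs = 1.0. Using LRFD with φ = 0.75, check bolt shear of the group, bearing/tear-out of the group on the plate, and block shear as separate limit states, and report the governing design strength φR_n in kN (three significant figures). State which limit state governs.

Bolt shear: A_b = π·12²/4 = 113.1 mm²; R_n = 469 × 113.1 × 5 × 1 / 1000 = 265.2 kN → 0.75 × 265.2 = 199 kN.
Bearing: edge l_c = 18, r_n = 101.5 kN; interior l_c = 36, r_n = 135.4 kN; R_n = 101.5 + 4·135.4 = 643 kN → 482 kN.
Block shear: A_gv = 2250, A_nv = 1530, A_nt = 170 mm²; R_n = min(0.6F_uA_nv, 0.6F_yA_gv) + U_bs·F_u·A_nt = 511.4 kN → 384 kN.
Bolt shear governs: 199 kN.

199 kN (bolt shear governs)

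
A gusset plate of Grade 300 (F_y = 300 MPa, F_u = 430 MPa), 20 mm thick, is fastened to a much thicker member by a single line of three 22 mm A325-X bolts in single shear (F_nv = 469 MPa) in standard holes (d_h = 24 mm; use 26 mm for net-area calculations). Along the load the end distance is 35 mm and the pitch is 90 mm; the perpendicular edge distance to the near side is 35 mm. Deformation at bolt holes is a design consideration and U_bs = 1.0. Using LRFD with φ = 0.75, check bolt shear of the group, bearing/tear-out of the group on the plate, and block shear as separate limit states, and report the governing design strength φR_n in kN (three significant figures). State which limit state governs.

Bolt shear: A_b = π·22²/4 = 380.1 mm²; R_n = 469 × 380.1 × 3 × 1 / 1000 = 534.8 kN → 0.75 × 534.8 = 401 kN.
Bearing: edge l_c = 23, r_n = 237.4 kN; interior l_c = 66, r_n = 454.1 kN; R_n = 237.4 + 2·454.1 = 1146 kN → 859 kN.
Block shear: A_gv = 4300, A_nv = 3000, A_nt = 440 mm²; R_n = min(0.6F_uA_nv, 0.6F_yA_gv) + U_bs·F_u·A_nt = 963.2 kN → 722 kN.
Bolt shear governs: 401 kN.

401 kN (bolt shear governs)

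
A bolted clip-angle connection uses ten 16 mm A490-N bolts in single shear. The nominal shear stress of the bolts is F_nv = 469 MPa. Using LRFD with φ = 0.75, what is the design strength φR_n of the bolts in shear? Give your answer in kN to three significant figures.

A_b = π × 16² / 4 = 201.1 mm².
R_n = F_nv · A_b · n · n_s = 469 × 201.1 × 10 × 1 / 1000 = 943 kN.
Design strength φR_n = 0.75 × 943 = 707 kN.

707 kN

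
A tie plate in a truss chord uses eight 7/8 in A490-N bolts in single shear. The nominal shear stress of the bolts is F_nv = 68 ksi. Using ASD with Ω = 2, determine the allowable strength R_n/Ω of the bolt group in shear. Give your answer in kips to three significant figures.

A_b = π × 0.875² / 4 = 0.6013 in².
R_n = F_nv · A_b · n · n_s = 68 × 0.6013 × 8 × 1 = 327.1 kips.
Allowable strength R_n/Ω = 327.1 / 2 = 164 kips.

164 kips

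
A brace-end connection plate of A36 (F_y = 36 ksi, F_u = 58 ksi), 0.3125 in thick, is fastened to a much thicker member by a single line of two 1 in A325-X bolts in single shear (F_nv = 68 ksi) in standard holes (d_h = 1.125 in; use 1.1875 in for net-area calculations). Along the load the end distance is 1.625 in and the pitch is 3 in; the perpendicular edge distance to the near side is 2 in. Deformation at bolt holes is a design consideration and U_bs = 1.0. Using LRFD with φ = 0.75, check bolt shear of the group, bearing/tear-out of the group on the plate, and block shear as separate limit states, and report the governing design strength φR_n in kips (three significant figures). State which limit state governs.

Bolt shear: A_b = π·1²/4 = 0.7854 in²; R_n = 68 × 0.7854 × 2 × 1 = 106.8 kips → 0.75 × 106.8 = 80.1 kips.
Bearing: edge l_c = 1.062, r_n = 23.11 kips; interior l_c = 1.875, r_n = 40.78 kips; R_n = 23.11 + 1·40.78 = 63.89 kips → 47.9 kips.
Block shear: A_gv = 1.445, A_nv = 0.8887, A_nt = 0.4395 in²; R_n = min(0.6F_uA_nv, 0.6F_yA_gv) + U_bs·F_u·A_nt = 56.41 kips → 42.3 kips.
Block shear governs: 42.3 kips.

42.3 kips (block shear governs)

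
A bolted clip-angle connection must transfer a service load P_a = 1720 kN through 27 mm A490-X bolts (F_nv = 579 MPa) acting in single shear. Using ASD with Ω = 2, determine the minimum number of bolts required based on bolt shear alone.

11 bolts

A_b = π·27²/4 = 572.6 mm².
Per-bolt allowable strength R_n/Ω = 579 × 572.6 × 1 / 1000 / 2 = 165.8 kN.
n ≥ 1720 / 165.8 = 10.38 → use 11 bolts.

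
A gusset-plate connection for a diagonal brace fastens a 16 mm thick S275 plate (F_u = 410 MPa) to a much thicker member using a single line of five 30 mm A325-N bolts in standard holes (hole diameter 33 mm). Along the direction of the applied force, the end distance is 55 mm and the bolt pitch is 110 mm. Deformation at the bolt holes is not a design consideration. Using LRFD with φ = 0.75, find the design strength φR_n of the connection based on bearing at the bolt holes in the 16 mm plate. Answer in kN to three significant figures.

2060 kN

Per bolt r_n = 1.5 l_c t F_u ≤ 3.0 d t F_u; upper limit = 3.0 × 30 × 16 × 410 / 1000 = 590.4 kN.
Edge bolt: l_c = 55 − 33/2 = 38.5 mm → 1.5 × 38.5 × 16 × 410 / 1000 = 378.8 → r_n = 378.8 kN.
Interior bolts: l_c = 110 − 33 = 77 mm → 1.5 × 77 × 16 × 410 / 1000 = 757.7 → r_n = 590.4 kN.
R_n = 1 × 378.8 + 4 × 590.4 = 2740 kN.
Design strength φR_n = 0.75 × 2740 = 2060 kN.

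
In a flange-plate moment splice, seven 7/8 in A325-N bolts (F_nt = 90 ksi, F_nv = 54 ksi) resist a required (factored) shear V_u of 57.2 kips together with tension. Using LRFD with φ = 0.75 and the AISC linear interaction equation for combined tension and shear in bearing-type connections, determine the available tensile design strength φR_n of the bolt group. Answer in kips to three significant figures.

274 kips

A_b = π·0.875²/4 = 0.6013 in²; f_rv = 57.2 / (7 × 0.6013) = 13.59 ksi.
F'_nt = 1.3 F_nt − (F_nt / φF_nv) f_rv = 1.3·90 − (90/(0.75·54))·13.59 = 86.8 ksi, capped at F_nt → F'_nt = 86.8 ksi.
R_n = F'_nt · A_b · n = 86.8 × 0.6013 × 7 = 365.4 kips.
Design strength φR_n = 0.75 × 365.4 = 274 kips.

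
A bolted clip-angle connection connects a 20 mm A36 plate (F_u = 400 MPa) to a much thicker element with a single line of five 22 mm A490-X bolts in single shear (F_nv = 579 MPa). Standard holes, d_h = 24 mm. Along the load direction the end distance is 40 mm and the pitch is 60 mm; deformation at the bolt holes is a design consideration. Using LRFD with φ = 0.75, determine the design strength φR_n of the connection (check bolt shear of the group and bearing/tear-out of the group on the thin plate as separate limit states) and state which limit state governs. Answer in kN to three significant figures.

Bolt shear: A_b = π·22²/4 = 380.1 mm²; R_n = 579 × 380.1 × 5 × 1 / 1000 = 1100 kN → 0.75 × 1100 = 825 kN.
Bearing (1.2 l_c t F_u ≤ 2.4 d t F_u): upper limit = 2.4·22·20·400 / 1000 = 422.4 kN.
  Edge l_c = 40 − 24/2 = 28 → r_n = 268.8 kN; interior l_c = 60 − 24 = 36 → r_n = 345.6 kN.
  R_n,bearing = 1·268.8 + 4·345.6 = 1651 kN → 0.75 × 1651 = 1240 kN.
Bolt shear governs: 825 kN.

825 kN (bolt shear governs)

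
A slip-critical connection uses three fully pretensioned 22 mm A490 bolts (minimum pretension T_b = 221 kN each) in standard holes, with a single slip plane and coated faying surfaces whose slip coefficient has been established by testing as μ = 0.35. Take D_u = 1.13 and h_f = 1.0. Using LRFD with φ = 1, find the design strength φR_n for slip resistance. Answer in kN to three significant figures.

262 kN

R_n = μ · D_u · h_f · T_b · n_s · n_b = 0.35 × 1.13 × 1.0 × 221 × 1 × 3 = 262.2 kN.
Design strength φR_n = 1 × 262.2 = 262 kN.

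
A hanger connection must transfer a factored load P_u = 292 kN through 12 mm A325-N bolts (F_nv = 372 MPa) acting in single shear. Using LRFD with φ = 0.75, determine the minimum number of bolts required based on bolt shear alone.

10 bolts

A_b = π·12²/4 = 113.1 mm².
Per-bolt design strength φR_n = 0.75 × 372 × 113.1 × 1 / 1000 = 31.55 kN.
n ≥ 292 / 31.55 = 9.254 → use 10 bolts.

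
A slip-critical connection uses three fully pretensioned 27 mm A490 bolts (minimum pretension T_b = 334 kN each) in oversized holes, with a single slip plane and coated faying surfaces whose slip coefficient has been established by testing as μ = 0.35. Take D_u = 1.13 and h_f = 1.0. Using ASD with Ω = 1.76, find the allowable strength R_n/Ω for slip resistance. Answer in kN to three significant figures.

225 kN

R_n = μ · D_u · h_f · T_b · n_s · n_b = 0.35 × 1.13 × 1.0 × 334 × 1 × 3 = 396.3 kN.
Allowable strength R_n/Ω = 396.3 / 1.76 = 225 kN.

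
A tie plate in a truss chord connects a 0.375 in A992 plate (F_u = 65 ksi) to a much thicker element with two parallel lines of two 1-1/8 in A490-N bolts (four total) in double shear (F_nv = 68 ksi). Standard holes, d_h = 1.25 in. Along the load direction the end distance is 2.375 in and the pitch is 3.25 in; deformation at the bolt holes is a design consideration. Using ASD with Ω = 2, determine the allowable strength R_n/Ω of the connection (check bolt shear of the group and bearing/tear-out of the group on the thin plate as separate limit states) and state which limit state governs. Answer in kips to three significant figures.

110 kips (bearing governs)

Bolt shear: A_b = π·1.125²/4 = 0.994 in²; R_n = 68 × 0.994 × 4 × 2 = 540.7 kips → 540.7 / 2 = 270 kips.
Bearing (1.2 l_c t F_u ≤ 2.4 d t F_u): upper limit = 2.4·1.125·0.375·65 = 65.81 kips.
  Edge l_c = 2.375 − 1.25/2 = 1.75 → r_n = 51.19 kips; interior l_c = 3.25 − 1.25 = 2 → r_n = 58.5 kips.
  R_n,bearing = 2·51.19 + 2·58.5 = 219.4 kips → 219.4 / 2 = 110 kips.
Bearing governs: 110 kips.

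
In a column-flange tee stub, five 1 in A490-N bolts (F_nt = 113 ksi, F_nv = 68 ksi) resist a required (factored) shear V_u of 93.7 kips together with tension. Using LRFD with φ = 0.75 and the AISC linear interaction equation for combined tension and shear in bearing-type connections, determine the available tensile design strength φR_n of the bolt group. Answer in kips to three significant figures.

277 kips

A_b = π·1²/4 = 0.7854 in²; f_rv = 93.7 / (5 × 0.7854) = 23.86 ksi.
F'_nt = 1.3 F_nt − (F_nt / φF_nv) f_rv = 1.3·113 − (113/(0.75·68))·23.86 = 94.03 ksi, capped at F_nt → F'_nt = 94.03 ksi.
R_n = F'_nt · A_b · n = 94.03 × 0.7854 × 5 = 369.3 kips.
Design strength φR_n = 0.75 × 369.3 = 277 kips.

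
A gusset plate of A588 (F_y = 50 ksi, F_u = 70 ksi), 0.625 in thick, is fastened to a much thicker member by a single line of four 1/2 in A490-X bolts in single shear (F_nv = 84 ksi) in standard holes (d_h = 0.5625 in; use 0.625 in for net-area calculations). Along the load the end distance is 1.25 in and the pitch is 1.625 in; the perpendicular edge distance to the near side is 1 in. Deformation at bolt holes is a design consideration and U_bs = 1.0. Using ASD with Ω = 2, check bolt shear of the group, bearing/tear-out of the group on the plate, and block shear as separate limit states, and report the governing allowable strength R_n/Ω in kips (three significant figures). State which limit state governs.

33 kips (bolt shear governs)

Bolt shear: A_b = π·0.5²/4 = 0.1963 in²; R_n = 84 × 0.1963 × 4 × 1 = 65.97 kips → 65.97 / 2 = 33 kips.
Bearing: edge l_c = 0.9688, r_n = 50.86 kips; interior l_c = 1.062, r_n = 52.5 kips; R_n = 50.86 + 3·52.5 = 208.4 kips → 104 kips.
Block shear: A_gv = 3.828, A_nv = 2.461, A_nt = 0.4297 in²; R_n = min(0.6F_uA_nv, 0.6F_yA_gv) + U_bs·F_u·A_nt = 133.4 kips → 66.7 kips.
Bolt shear governs: 33 kips.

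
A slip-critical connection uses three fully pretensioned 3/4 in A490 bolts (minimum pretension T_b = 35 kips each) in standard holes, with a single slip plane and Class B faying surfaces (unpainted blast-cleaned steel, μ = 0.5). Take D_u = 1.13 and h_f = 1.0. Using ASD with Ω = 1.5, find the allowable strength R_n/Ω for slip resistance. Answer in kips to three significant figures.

R_n = μ · D_u · h_f · T_b · n_s · n_b = 0.5 × 1.13 × 1.0 × 35 × 1 × 3 = 59.32 kips.
Allowable strength R_n/Ω = 59.32 / 1.5 = 39.5 kips.

39.5 kips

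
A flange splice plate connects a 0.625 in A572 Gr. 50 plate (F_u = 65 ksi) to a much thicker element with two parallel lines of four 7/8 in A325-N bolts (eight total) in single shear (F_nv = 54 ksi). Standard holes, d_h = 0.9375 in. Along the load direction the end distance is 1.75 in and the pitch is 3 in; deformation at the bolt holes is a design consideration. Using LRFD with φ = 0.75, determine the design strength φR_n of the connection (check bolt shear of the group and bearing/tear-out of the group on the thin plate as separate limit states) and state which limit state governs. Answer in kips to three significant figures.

Bolt shear: A_b = π·0.875²/4 = 0.6013 in²; R_n = 54 × 0.6013 × 8 × 1 = 259.8 kips → 0.75 × 259.8 = 195 kips.
Bearing (1.2 l_c t F_u ≤ 2.4 d t F_u): upper limit = 2.4·0.875·0.625·65 = 85.31 kips.
  Edge l_c = 1.75 − 0.9375/2 = 1.281 → r_n = 62.46 kips; interior l_c = 3 − 0.9375 = 2.062 → r_n = 85.31 kips.
  R_n,bearing = 2·62.46 + 6·85.31 = 636.8 kips → 0.75 × 636.8 = 478 kips.
Bolt shear governs: 195 kips.

195 kips (bolt shear governs)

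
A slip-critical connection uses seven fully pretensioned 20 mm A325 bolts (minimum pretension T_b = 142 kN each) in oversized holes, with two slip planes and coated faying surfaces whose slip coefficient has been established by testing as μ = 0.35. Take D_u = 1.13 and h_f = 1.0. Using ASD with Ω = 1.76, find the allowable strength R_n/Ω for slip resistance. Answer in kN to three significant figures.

R_n = μ · D_u · h_f · T_b · n_s · n_b = 0.35 × 1.13 × 1.0 × 142 × 2 × 7 = 786.3 kN.
Allowable strength R_n/Ω = 786.3 / 1.76 = 447 kN.

447 kN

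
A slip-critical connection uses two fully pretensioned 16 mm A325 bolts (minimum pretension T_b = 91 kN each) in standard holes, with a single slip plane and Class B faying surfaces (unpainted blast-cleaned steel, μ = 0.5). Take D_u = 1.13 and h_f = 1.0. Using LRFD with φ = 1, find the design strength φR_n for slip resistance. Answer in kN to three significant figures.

103 kN

R_n = μ · D_u · h_f · T_b · n_s · n_b = 0.5 × 1.13 × 1.0 × 91 × 1 × 2 = 102.8 kN.
Design strength φR_n = 1 × 102.8 = 103 kN.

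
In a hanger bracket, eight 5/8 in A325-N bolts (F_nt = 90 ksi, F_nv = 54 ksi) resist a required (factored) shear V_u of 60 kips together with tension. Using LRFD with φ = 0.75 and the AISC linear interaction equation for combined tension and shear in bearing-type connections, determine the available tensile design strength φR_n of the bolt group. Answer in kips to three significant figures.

A_b = π·0.625²/4 = 0.3068 in²; f_rv = 60 / (8 × 0.3068) = 24.45 ksi.
F'_nt = 1.3 F_nt − (F_nt / φF_nv) f_rv = 1.3·90 − (90/(0.75·54))·24.45 = 62.68 ksi, capped at F_nt → F'_nt = 62.68 ksi.
R_n = F'_nt · A_b · n = 62.68 × 0.3068 × 8 = 153.8 kips.
Design strength φR_n = 0.75 × 153.8 = 115 kips.

115 kips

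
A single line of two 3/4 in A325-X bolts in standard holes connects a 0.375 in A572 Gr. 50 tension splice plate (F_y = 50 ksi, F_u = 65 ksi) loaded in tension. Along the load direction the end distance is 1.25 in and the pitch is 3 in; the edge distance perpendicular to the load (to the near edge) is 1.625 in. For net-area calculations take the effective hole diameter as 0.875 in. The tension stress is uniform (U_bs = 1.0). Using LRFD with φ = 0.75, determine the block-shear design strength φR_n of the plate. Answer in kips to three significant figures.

Shear plane L_v = 1.25 + 1·3 = 4.25 in; A_gv = 4.25 × 0.375 = 1.594 in².
A_nv = (4.25 − 1.5·0.875) × 0.375 = 1.102 in².
A_nt = (1.625 − 0.5·0.875) × 0.375 = 0.4453 in².
0.6 F_u A_nv = 42.96 kips; 0.6 F_y A_gv = 47.81 kips → shear rupture governs the shear term.
R_n = 42.96 + 1.0 × 65 × 0.4453 = 71.91 kips.
Design strength φR_n = 0.75 × 71.91 = 53.9 kips.

53.9 kips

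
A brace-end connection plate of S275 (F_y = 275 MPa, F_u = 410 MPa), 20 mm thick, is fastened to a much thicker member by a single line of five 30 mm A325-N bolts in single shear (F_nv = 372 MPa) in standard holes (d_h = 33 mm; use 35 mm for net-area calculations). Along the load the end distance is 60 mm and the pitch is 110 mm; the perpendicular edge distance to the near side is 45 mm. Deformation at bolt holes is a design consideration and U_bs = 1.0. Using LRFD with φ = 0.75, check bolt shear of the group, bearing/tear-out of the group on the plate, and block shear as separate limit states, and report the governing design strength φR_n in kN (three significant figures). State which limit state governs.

986 kN (bolt shear governs)

Bolt shear: A_b = π·30²/4 = 706.9 mm²; R_n = 372 × 706.9 × 5 × 1 / 1000 = 1315 kN → 0.75 × 1315 = 986 kN.
Bearing: edge l_c = 43.5, r_n = 428 kN; interior l_c = 77, r_n = 590.4 kN; R_n = 428 + 4·590.4 = 2790 kN → 2090 kN.
Block shear: A_gv = 10000, A_nv = 6850, A_nt = 550 mm²; R_n = min(0.6F_uA_nv, 0.6F_yA_gv) + U_bs·F_u·A_nt = 1876 kN → 1410 kN.
Bolt shear governs: 986 kN.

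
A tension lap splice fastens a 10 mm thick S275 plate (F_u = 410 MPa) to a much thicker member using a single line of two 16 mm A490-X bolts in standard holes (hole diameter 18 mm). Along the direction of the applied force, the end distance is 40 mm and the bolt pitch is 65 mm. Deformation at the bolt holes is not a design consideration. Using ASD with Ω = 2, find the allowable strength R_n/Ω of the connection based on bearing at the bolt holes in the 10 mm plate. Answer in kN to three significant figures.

194 kN

Per bolt r_n = 1.5 l_c t F_u ≤ 3.0 d t F_u; upper limit = 3.0 × 16 × 10 × 410 / 1000 = 196.8 kN.
Edge bolt: l_c = 40 − 18/2 = 31 mm → 1.5 × 31 × 10 × 410 / 1000 = 190.7 → r_n = 190.7 kN.
Interior bolts: l_c = 65 − 18 = 47 mm → 1.5 × 47 × 10 × 410 / 1000 = 289.1 → r_n = 196.8 kN.
R_n = 1 × 190.7 + 1 × 196.8 = 387.5 kN.
Allowable strength R_n/Ω = 387.5 / 2 = 194 kN.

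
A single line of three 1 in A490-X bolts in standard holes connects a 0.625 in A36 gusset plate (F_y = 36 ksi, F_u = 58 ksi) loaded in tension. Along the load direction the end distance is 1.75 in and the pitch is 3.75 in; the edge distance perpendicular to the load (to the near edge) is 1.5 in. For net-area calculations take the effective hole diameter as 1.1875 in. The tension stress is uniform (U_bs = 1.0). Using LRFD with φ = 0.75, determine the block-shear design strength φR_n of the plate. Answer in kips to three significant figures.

Shear plane L_v = 1.75 + 2·3.75 = 9.25 in; A_gv = 9.25 × 0.625 = 5.781 in².
A_nv = (9.25 − 2.5·1.1875) × 0.625 = 3.926 in².
A_nt = (1.5 − 0.5·1.1875) × 0.625 = 0.5664 in².
0.6 F_u A_nv = 136.6 kips; 0.6 F_y A_gv = 124.9 kips → shear yielding governs the shear term.
R_n = 124.9 + 1.0 × 58 × 0.5664 = 157.7 kips.
Design strength φR_n = 0.75 × 157.7 = 118 kips.

118 kips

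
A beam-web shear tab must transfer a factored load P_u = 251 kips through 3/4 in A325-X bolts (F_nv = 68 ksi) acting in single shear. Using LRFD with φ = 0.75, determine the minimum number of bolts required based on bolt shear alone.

A_b = π·0.75²/4 = 0.4418 in².
Per-bolt design strength φR_n = 0.75 × 68 × 0.4418 × 1 = 22.53 kips.
n ≥ 251 / 22.53 = 11.14 → use 12 bolts.

12 bolts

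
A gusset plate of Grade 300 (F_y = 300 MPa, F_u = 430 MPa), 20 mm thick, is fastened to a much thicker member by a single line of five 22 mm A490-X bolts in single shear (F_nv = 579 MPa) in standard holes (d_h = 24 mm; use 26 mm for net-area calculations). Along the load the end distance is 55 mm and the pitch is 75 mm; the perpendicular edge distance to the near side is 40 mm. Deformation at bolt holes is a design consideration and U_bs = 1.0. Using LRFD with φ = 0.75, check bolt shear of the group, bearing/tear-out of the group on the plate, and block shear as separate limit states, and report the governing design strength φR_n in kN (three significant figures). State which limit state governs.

Bolt shear: A_b = π·22²/4 = 380.1 mm²; R_n = 579 × 380.1 × 5 × 1 / 1000 = 1100 kN → 0.75 × 1100 = 825 kN.
Bearing: edge l_c = 43, r_n = 443.8 kN; interior l_c = 51, r_n = 454.1 kN; R_n = 443.8 + 4·454.1 = 2260 kN → 1700 kN.
Block shear: A_gv = 7100, A_nv = 4760, A_nt = 540 mm²; R_n = min(0.6F_uA_nv, 0.6F_yA_gv) + U_bs·F_u·A_nt = 1460 kN → 1100 kN.
Bolt shear governs: 825 kN.

825 kN (bolt shear governs)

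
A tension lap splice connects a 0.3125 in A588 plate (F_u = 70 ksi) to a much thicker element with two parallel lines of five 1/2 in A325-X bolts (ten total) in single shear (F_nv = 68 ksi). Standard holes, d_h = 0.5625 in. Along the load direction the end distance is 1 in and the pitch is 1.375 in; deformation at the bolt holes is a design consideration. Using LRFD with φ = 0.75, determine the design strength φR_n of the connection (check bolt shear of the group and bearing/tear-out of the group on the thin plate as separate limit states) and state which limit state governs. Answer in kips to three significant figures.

100 kips (bolt shear governs)

Bolt shear: A_b = π·0.5²/4 = 0.1963 in²; R_n = 68 × 0.1963 × 10 × 1 = 133.5 kips → 0.75 × 133.5 = 100 kips.
Bearing (1.2 l_c t F_u ≤ 2.4 d t F_u): upper limit = 2.4·0.5·0.3125·70 = 26.25 kips.
  Edge l_c = 1 − 0.5625/2 = 0.7188 → r_n = 18.87 kips; interior l_c = 1.375 − 0.5625 = 0.8125 → r_n = 21.33 kips.
  R_n,bearing = 2·18.87 + 8·21.33 = 208.4 kips → 0.75 × 208.4 = 156 kips.
Bolt shear governs: 100 kips.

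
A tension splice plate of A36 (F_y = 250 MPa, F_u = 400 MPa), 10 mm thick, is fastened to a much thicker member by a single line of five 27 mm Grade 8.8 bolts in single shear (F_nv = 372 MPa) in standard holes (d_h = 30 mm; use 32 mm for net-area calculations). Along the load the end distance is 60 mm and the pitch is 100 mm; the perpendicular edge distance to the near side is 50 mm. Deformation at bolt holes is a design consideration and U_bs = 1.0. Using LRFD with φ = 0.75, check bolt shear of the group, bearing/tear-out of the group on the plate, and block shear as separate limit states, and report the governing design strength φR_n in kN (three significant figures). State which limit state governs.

620 kN (block shear governs)

Bolt shear: A_b = π·27²/4 = 572.6 mm²; R_n = 372 × 572.6 × 5 × 1 / 1000 = 1065 kN → 0.75 × 1065 = 799 kN.
Bearing: edge l_c = 45, r_n = 216 kN; interior l_c = 70, r_n = 259.2 kN; R_n = 216 + 4·259.2 = 1253 kN → 940 kN.
Block shear: A_gv = 4600, A_nv = 3160, A_nt = 340 mm²; R_n = min(0.6F_uA_nv, 0.6F_yA_gv) + U_bs·F_u·A_nt = 826 kN → 620 kN.
Block shear governs: 620 kN.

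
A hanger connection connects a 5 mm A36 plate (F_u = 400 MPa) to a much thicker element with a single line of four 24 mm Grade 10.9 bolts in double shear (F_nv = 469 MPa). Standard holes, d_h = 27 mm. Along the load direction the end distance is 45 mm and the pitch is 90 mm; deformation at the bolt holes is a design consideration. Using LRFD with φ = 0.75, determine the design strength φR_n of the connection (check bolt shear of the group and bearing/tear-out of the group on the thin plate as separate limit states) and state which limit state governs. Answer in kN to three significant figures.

316 kN (bearing governs)

Bolt shear: A_b = π·24²/4 = 452.4 mm²; R_n = 469 × 452.4 × 4 × 2 / 1000 = 1697 kN → 0.75 × 1697 = 1270 kN.
Bearing (1.2 l_c t F_u ≤ 2.4 d t F_u): upper limit = 2.4·24·5·400 / 1000 = 115.2 kN.
  Edge l_c = 45 − 27/2 = 31.5 → r_n = 75.6 kN; interior l_c = 90 − 27 = 63 → r_n = 115.2 kN.
  R_n,bearing = 1·75.6 + 3·115.2 = 421.2 kN → 0.75 × 421.2 = 316 kN.
Bearing governs: 316 kN.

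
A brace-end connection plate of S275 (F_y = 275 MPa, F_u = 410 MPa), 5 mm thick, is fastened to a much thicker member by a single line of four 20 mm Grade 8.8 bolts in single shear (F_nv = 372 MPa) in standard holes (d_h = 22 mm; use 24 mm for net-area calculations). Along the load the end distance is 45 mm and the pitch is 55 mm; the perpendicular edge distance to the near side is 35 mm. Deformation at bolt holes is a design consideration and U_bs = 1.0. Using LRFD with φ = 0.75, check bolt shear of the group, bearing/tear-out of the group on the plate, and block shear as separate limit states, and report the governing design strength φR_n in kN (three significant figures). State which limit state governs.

152 kN (block shear governs)

Bolt shear: A_b = π·20²/4 = 314.2 mm²; R_n = 372 × 314.2 × 4 × 1 / 1000 = 467.5 kN → 0.75 × 467.5 = 351 kN.
Bearing: edge l_c = 34, r_n = 83.64 kN; interior l_c = 33, r_n = 81.18 kN; R_n = 83.64 + 3·81.18 = 327.2 kN → 245 kN.
Block shear: A_gv = 1050, A_nv = 630, A_nt = 115 mm²; R_n = min(0.6F_uA_nv, 0.6F_yA_gv) + U_bs·F_u·A_nt = 202.1 kN → 152 kN.
Block shear governs: 152 kN.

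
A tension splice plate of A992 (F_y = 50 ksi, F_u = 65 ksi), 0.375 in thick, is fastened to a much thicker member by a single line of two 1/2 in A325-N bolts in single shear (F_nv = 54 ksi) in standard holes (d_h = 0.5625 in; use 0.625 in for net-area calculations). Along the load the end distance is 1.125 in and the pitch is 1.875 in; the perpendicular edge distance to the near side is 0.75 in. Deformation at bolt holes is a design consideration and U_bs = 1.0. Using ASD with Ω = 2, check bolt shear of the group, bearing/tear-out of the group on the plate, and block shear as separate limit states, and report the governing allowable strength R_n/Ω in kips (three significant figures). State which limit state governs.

10.6 kips (bolt shear governs)

Bolt shear: A_b = π·0.5²/4 = 0.1963 in²; R_n = 54 × 0.1963 × 2 × 1 = 21.21 kips → 21.21 / 2 = 10.6 kips.
Bearing: edge l_c = 0.8438, r_n = 24.68 kips; interior l_c = 1.312, r_n = 29.25 kips; R_n = 24.68 + 1·29.25 = 53.93 kips → 27 kips.
Block shear: A_gv = 1.125, A_nv = 0.7734, A_nt = 0.1641 in²; R_n = min(0.6F_uA_nv, 0.6F_yA_gv) + U_bs·F_u·A_nt = 40.83 kips → 20.4 kips.
Bolt shear governs: 10.6 kips.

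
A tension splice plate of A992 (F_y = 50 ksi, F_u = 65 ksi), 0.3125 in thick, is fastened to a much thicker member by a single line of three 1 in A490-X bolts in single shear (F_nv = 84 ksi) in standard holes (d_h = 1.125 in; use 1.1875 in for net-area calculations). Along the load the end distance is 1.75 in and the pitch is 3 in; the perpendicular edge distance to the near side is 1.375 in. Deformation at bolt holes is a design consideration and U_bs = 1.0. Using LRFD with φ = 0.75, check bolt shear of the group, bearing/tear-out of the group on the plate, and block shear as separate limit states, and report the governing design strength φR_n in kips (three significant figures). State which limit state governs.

Bolt shear: A_b = π·1²/4 = 0.7854 in²; R_n = 84 × 0.7854 × 3 × 1 = 197.9 kips → 0.75 × 197.9 = 148 kips.
Bearing: edge l_c = 1.188, r_n = 28.95 kips; interior l_c = 1.875, r_n = 45.7 kips; R_n = 28.95 + 2·45.7 = 120.4 kips → 90.3 kips.
Block shear: A_gv = 2.422, A_nv = 1.494, A_nt = 0.2441 in²; R_n = min(0.6F_uA_nv, 0.6F_yA_gv) + U_bs·F_u·A_nt = 74.14 kips → 55.6 kips.
Block shear governs: 55.6 kips.

55.6 kips (block shear governs)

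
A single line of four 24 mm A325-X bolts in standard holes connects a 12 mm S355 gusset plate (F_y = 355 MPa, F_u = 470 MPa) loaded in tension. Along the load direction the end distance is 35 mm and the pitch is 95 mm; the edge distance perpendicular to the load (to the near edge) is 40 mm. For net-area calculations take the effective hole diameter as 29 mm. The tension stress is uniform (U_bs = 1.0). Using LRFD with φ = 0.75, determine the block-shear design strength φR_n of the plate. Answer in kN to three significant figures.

Shear plane L_v = 35 + 3·95 = 320 mm; A_gv = 320 × 12 = 3840 mm².
A_nv = (320 − 3.5·29) × 12 = 2622 mm².
A_nt = (40 − 0.5·29) × 12 = 306 mm².
0.6 F_u A_nv = 739.4 kN; 0.6 F_y A_gv = 817.9 kN → shear rupture governs the shear term.
R_n = 739.4 + 1.0 × 470 × 306 / 1000 = 883.2 kN.
Design strength φR_n = 0.75 × 883.2 = 662 kN.

662 kN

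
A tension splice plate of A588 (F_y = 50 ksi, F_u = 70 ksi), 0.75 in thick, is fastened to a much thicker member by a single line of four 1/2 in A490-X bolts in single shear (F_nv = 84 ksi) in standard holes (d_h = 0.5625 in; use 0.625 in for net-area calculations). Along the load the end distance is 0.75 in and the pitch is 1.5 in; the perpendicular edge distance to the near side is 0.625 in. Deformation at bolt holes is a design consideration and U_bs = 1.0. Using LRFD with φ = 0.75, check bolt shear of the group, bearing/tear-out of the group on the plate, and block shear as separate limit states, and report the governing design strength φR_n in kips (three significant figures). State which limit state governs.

Bolt shear: A_b = π·0.5²/4 = 0.1963 in²; R_n = 84 × 0.1963 × 4 × 1 = 65.97 kips → 0.75 × 65.97 = 49.5 kips.
Bearing: edge l_c = 0.4688, r_n = 29.53 kips; interior l_c = 0.9375, r_n = 59.06 kips; R_n = 29.53 + 3·59.06 = 206.7 kips → 155 kips.
Block shear: A_gv = 3.938, A_nv = 2.297, A_nt = 0.2344 in²; R_n = min(0.6F_uA_nv, 0.6F_yA_gv) + U_bs·F_u·A_nt = 112.9 kips → 84.7 kips.
Bolt shear governs: 49.5 kips.

49.5 kips (bolt shear governs)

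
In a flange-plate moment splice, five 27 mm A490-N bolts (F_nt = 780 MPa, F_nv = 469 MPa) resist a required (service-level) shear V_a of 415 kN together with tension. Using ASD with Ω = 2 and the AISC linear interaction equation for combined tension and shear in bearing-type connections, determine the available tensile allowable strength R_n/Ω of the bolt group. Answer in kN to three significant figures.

A_b = π·27²/4 = 572.6 mm²; f_rv = 415 × 1000 / (5 × 572.6) = 145 MPa.
F'_nt = 1.3 F_nt − (Ω F_nt / F_nv) f_rv = 1.3·780 − (2·780/469)·145 = 531.8 MPa, capped at F_nt → F'_nt = 531.8 MPa.
R_n = F'_nt · A_b · n = 531.8 × 572.6 × 5 / 1000 = 1522 kN.
Allowable strength R_n/Ω = 1522 / 2 = 761 kN.

761 kN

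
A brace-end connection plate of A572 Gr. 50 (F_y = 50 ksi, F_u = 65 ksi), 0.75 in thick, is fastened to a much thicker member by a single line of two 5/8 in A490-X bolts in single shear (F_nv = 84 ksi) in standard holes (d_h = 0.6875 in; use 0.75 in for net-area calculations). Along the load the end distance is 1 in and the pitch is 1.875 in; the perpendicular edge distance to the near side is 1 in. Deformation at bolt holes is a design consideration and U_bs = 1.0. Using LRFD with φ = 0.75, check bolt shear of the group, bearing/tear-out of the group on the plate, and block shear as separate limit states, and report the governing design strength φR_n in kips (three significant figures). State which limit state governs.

38.7 kips (bolt shear governs)

Bolt shear: A_b = π·0.625²/4 = 0.3068 in²; R_n = 84 × 0.3068 × 2 × 1 = 51.54 kips → 0.75 × 51.54 = 38.7 kips.
Bearing: edge l_c = 0.6562, r_n = 38.39 kips; interior l_c = 1.188, r_n = 69.47 kips; R_n = 38.39 + 1·69.47 = 107.9 kips → 80.9 kips.
Block shear: A_gv = 2.156, A_nv = 1.312, A_nt = 0.4688 in²; R_n = min(0.6F_uA_nv, 0.6F_yA_gv) + U_bs·F_u·A_nt = 81.66 kips → 61.2 kips.
Bolt shear governs: 38.7 kips.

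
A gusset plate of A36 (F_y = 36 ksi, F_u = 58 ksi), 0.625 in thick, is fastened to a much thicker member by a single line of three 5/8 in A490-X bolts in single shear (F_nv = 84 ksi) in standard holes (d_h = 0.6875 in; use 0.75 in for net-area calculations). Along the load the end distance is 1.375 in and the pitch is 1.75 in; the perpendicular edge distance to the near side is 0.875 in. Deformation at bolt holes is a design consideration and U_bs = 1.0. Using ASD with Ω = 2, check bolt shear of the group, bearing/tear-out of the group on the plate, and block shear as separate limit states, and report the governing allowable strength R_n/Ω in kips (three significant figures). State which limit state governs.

Bolt shear: A_b = π·0.625²/4 = 0.3068 in²; R_n = 84 × 0.3068 × 3 × 1 = 77.31 kips → 77.31 / 2 = 38.7 kips.
Bearing: edge l_c = 1.031, r_n = 44.86 kips; interior l_c = 1.062, r_n = 46.22 kips; R_n = 44.86 + 2·46.22 = 137.3 kips → 68.6 kips.
Block shear: A_gv = 3.047, A_nv = 1.875, A_nt = 0.3125 in²; R_n = min(0.6F_uA_nv, 0.6F_yA_gv) + U_bs·F_u·A_nt = 83.38 kips → 41.7 kips.
Bolt shear governs: 38.7 kips.

38.7 kips (bolt shear governs)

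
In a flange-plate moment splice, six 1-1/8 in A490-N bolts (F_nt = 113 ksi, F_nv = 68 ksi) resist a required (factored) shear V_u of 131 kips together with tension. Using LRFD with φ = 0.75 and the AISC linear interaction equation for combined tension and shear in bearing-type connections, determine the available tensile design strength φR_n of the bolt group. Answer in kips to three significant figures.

A_b = π·1.125²/4 = 0.994 in²; f_rv = 131 / (6 × 0.994) = 21.96 ksi.
F'_nt = 1.3 F_nt − (F_nt / φF_nv) f_rv = 1.3·113 − (113/(0.75·68))·21.96 = 98.23 ksi, capped at F_nt → F'_nt = 98.23 ksi.
R_n = F'_nt · A_b · n = 98.23 × 0.994 × 6 = 585.9 kips.
Design strength φR_n = 0.75 × 585.9 = 439 kips.

439 kips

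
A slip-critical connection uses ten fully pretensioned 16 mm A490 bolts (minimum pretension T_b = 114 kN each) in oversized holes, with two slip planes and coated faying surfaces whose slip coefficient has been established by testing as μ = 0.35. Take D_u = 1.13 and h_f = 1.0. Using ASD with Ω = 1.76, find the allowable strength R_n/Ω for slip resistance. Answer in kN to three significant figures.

512 kN

R_n = μ · D_u · h_f · T_b · n_s · n_b = 0.35 × 1.13 × 1.0 × 114 × 2 × 10 = 901.7 kN.
Allowable strength R_n/Ω = 901.7 / 1.76 = 512 kN.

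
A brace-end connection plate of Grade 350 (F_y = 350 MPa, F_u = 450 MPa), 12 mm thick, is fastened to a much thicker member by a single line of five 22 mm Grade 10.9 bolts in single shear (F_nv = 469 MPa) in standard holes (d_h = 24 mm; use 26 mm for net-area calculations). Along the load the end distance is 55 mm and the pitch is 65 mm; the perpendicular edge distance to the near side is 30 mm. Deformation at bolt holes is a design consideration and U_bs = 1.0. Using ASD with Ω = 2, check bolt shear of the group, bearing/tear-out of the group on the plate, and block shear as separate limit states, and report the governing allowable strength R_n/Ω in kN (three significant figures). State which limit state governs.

Bolt shear: A_b = π·22²/4 = 380.1 mm²; R_n = 469 × 380.1 × 5 × 1 / 1000 = 891.4 kN → 891.4 / 2 = 446 kN.
Bearing: edge l_c = 43, r_n = 278.6 kN; interior l_c = 41, r_n = 265.7 kN; R_n = 278.6 + 4·265.7 = 1341 kN → 671 kN.
Block shear: A_gv = 3780, A_nv = 2376, A_nt = 204 mm²; R_n = min(0.6F_uA_nv, 0.6F_yA_gv) + U_bs·F_u·A_nt = 733.3 kN → 367 kN.
Block shear governs: 367 kN.

367 kN (block shear governs)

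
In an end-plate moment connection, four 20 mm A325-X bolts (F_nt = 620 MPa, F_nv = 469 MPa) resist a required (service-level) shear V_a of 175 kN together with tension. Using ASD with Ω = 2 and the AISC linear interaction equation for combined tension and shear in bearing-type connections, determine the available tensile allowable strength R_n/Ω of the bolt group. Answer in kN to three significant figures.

A_b = π·20²/4 = 314.2 mm²; f_rv = 175 × 1000 / (4 × 314.2) = 139.3 MPa.
F'_nt = 1.3 F_nt − (Ω F_nt / F_nv) f_rv = 1.3·620 − (2·620/469)·139.3 = 437.8 MPa, capped at F_nt → F'_nt = 437.8 MPa.
R_n = F'_nt · A_b · n = 437.8 × 314.2 × 4 / 1000 = 550.2 kN.
Allowable strength R_n/Ω = 550.2 / 2 = 275 kN.

275 kN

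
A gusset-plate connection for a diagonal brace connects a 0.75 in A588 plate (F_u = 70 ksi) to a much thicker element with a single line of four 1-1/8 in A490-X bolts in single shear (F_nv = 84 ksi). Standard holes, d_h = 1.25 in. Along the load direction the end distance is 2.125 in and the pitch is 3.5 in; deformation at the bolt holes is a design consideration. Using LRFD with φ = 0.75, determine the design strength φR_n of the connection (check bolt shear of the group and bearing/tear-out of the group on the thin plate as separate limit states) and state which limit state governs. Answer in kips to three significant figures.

250 kips (bolt shear governs)

Bolt shear: A_b = π·1.125²/4 = 0.994 in²; R_n = 84 × 0.994 × 4 × 1 = 334 kips → 0.75 × 334 = 250 kips.
Bearing (1.2 l_c t F_u ≤ 2.4 d t F_u): upper limit = 2.4·1.125·0.75·70 = 141.8 kips.
  Edge l_c = 2.125 − 1.25/2 = 1.5 → r_n = 94.5 kips; interior l_c = 3.5 − 1.25 = 2.25 → r_n = 141.8 kips.
  R_n,bearing = 1·94.5 + 3·141.8 = 519.8 kips → 0.75 × 519.8 = 390 kips.
Bolt shear governs: 250 kips.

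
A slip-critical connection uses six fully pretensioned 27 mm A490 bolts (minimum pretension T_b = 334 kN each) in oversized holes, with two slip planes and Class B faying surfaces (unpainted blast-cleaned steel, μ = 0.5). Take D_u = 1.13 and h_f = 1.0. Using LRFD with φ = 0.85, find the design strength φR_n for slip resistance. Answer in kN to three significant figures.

1920 kN

R_n = μ · D_u · h_f · T_b · n_s · n_b = 0.5 × 1.13 × 1.0 × 334 × 2 × 6 = 2265 kN.
Design strength φR_n = 0.85 × 2265 = 1920 kN.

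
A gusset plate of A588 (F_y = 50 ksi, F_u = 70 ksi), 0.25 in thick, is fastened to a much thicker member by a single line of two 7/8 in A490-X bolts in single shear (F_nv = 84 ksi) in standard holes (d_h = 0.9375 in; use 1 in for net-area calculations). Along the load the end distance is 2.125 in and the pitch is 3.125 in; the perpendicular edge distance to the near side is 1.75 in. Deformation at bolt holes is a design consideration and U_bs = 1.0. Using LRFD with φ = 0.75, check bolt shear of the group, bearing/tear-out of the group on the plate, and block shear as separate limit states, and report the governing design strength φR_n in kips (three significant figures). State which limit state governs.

Bolt shear: A_b = π·0.875²/4 = 0.6013 in²; R_n = 84 × 0.6013 × 2 × 1 = 101 kips → 0.75 × 101 = 75.8 kips.
Bearing: edge l_c = 1.656, r_n = 34.78 kips; interior l_c = 2.188, r_n = 36.75 kips; R_n = 34.78 + 1·36.75 = 71.53 kips → 53.6 kips.
Block shear: A_gv = 1.312, A_nv = 0.9375, A_nt = 0.3125 in²; R_n = min(0.6F_uA_nv, 0.6F_yA_gv) + U_bs·F_u·A_nt = 61.25 kips → 45.9 kips.
Block shear governs: 45.9 kips.

45.9 kips (block shear governs)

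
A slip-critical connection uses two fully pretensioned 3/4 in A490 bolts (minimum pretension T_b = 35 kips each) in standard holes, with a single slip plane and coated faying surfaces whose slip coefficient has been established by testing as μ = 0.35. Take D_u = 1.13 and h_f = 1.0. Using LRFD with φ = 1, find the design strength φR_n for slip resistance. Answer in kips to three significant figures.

R_n = μ · D_u · h_f · T_b · n_s · n_b = 0.35 × 1.13 × 1.0 × 35 × 1 × 2 = 27.68 kips.
Design strength φR_n = 1 × 27.68 = 27.7 kips.

27.7 kips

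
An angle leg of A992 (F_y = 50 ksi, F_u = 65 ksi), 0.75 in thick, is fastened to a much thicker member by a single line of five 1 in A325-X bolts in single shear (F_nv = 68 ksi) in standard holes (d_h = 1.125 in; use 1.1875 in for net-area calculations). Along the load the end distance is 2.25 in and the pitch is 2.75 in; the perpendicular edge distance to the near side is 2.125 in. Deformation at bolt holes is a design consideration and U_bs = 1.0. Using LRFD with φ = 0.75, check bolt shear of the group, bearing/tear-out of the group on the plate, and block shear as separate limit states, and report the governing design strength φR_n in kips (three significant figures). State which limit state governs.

200 kips (bolt shear governs)

Bolt shear: A_b = π·1²/4 = 0.7854 in²; R_n = 68 × 0.7854 × 5 × 1 = 267 kips → 0.75 × 267 = 200 kips.
Bearing: edge l_c = 1.688, r_n = 98.72 kips; interior l_c = 1.625, r_n = 95.06 kips; R_n = 98.72 + 4·95.06 = 479 kips → 359 kips.
Block shear: A_gv = 9.938, A_nv = 5.93, A_nt = 1.148 in²; R_n = min(0.6F_uA_nv, 0.6F_yA_gv) + U_bs·F_u·A_nt = 305.9 kips → 229 kips.
Bolt shear governs: 200 kips.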